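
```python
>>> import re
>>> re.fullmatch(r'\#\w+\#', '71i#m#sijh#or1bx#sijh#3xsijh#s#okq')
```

None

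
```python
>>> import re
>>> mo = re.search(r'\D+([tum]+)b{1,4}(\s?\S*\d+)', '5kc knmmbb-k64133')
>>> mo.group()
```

This matches one or more of a non-digit; then one or more of one of [tum] (captured); then 1 to 4 of a literal 'b'; then optionally whitespace, then zero or more of a non-whitespace character, then one or more of a digit (captured).
The match spans [1:17] → 'kc knmmbb-k64133'.

'kc knmmbb-k64133'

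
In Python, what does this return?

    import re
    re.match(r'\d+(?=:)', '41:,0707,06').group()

'41'

The positive lookaround only admits positions where the adjacent text matches; those characters stay outside the span.
With `match`, the pattern is implicitly anchored at the beginning.
The match spans [0:2] → '41'.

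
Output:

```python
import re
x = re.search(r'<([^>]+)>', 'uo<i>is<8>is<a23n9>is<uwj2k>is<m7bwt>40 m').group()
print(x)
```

<i>

Unlike `match`, `search` isn't anchored — it looks for the pattern anywhere in the string.
The match spans [2:5] → '<i>'.
Captured: group 1 = 'i'.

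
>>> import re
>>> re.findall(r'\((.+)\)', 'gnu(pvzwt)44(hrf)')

Scanning left to right: at [3:17] match '(pvzwt)44(hrf)', group 1 = 'pvzwt)44(hrf'.
One capturing group, so `findall` returns just the captured substring from the one match — 1 in all.

['pvzwt)44(hrf']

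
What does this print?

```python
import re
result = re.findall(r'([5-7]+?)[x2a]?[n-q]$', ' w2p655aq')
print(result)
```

The pattern matches one or more of a character in [5-7] (lazy) (captured); then optionally one of [x2a], then a character in [n-q]; then anchored at the end.
Scanning left to right: at [4:9] match '655aq', group 1 = '655'.
`findall` collects group 1 from the one match (1 total).

['655']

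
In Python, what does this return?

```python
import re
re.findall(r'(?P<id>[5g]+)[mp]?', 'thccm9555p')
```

['555']

`findall` collects group 1 from the one match (1 total).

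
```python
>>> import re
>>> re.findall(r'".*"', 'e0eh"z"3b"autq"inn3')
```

['"z"3b"autq"']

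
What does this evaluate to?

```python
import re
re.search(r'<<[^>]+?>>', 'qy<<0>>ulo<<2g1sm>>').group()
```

The match spans [2:7] → '<<0>>'.

'<<0>>'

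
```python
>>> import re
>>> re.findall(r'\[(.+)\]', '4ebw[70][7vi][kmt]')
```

['70][7vi][kmt']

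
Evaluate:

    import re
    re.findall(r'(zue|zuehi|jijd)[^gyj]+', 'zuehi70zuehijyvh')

Branches in `(...|...)` are attempted left-to-right; the first branch that allows the whole pattern to succeed is taken.
Matches: at [0:12] match 'zuehi70zuehi', group 1 = 'zue'.
Because there's exactly one group, `findall` drops the full match and keeps group 1 from the one hit.

['zue']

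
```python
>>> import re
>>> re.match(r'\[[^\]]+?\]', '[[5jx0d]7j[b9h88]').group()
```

'[[5jx0d]'

`re.match` only tries the pattern at the start of the string.
The match spans [0:8] → '[[5jx0d]'.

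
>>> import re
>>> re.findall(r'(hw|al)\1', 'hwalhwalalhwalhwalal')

['al', 'al']

A backreference is literal: `\1` must see the identical characters the first group matched.
Matches: at [6:10] match 'alal', group 1 = 'al'; at [16:20] match 'alal', group 1 = 'al'.
Because there's exactly one group, `findall` drops the full match and keeps group 1 from each hit.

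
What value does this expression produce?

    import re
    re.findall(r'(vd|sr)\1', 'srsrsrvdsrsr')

['sr', 'sr']

A backreference is literal: `\1` must see the identical characters the first group matched.
Scanning left to right: at [0:4] match 'srsr', group 1 = 'sr'; at [8:12] match 'srsr', group 1 = 'sr'.
`findall` collects group 1 from each match (2 total).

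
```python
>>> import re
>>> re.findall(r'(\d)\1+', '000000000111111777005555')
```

['0', '1', '7', '0', '5']

The backreference `\1` re-matches whatever the first group consumed, character for character.
With a single group, `findall` returns only what that group captured — 5 items.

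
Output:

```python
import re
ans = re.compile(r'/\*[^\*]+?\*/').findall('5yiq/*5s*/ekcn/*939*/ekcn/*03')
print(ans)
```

Scanning left to right: at [4:10] → '/*5s*/'; at [14:21] → '/*939*/'.
`findall` yields the raw match text (2 of them) because the pattern has no groups.

['/*5s*/', '/*939*/']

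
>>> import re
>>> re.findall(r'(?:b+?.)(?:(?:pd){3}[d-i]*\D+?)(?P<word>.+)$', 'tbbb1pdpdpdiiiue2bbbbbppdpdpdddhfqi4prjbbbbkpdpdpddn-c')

['e2bbbbbppdpdpdddhfqi4prjbbbbkpdpdpddn-c']

A non-greedy quantifier consumes as few characters as it can — just enough that the remainder of the pattern still matches from where it stops; whatever follows it matches normally.
`findall` collects group 1 from the one match (1 total).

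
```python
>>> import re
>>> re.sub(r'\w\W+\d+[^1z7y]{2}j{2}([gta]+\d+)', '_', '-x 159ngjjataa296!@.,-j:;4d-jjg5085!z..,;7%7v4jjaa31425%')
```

Every occurrence is swapped for '_'.

'-_!@.,-_!z..,;_%'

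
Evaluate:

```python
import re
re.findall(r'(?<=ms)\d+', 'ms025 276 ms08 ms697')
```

['025', '08', '697']

The lookaround is zero-width — it requires the adjacent text to match without consuming it, so the asserted text isn't part of the match.
With no groups in the pattern, `findall` gives back each whole match — 3 here.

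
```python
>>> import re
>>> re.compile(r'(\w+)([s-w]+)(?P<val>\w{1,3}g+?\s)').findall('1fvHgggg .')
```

The pattern matches one or more of a word character (captured); then one or more of a character in [s-w] (captured); then 1 to 3 of a word character, then one or more of a literal 'g' (lazy), then whitespace (captured as 'val').
Scanning left to right: at [0:9] match '1fvHgggg ', groups = ('1f', 'v', 'Hgggg ').
With 3 capturing groups, `findall` returns a 3-tuple per match.

[('1f', 'v', 'Hgggg ')]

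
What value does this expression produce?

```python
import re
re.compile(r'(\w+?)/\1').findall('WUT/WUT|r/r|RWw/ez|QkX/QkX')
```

['WUT', 'r', 'QkX']

A backreference is literal: `\1` must see the identical characters the first group matched.
One capturing group, so `findall` returns just the captured substring from each match — 3 in all.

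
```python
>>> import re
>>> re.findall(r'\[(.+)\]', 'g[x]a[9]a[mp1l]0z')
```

['x]a[9]a[mp1l']

Matches: at [1:15] match '[x]a[9]a[mp1l]', group 1 = 'x]a[9]a[mp1l'.
`findall` collects group 1 from the one match (1 total).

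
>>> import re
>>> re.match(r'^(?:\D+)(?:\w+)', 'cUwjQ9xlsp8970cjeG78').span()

`re.match` won't scan ahead — the pattern has to work from the very first character.
The match spans [0:20] → 'cUwjQ9xlsp8970cjeG78'.

(0, 20)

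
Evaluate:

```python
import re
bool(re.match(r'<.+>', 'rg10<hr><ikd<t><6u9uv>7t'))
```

With `match`, the pattern is implicitly anchored at the beginning.
Here position 0 doesn't satisfy it, so the call returns None, and `bool(None)` is False.

False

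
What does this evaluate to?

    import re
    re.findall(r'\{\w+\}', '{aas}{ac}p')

Walking the string: at [0:5] → '{aas}'; at [5:9] → '{ac}'.
No capturing groups, so `findall` returns the 2 full match strings.

['{aas}', '{ac}']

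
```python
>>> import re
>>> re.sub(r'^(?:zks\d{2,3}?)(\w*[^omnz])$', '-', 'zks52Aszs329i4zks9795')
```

`sub` substitutes '-' at each match site.

'-'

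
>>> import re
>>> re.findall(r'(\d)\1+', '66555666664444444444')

After group 1 captures some text, `\1` only succeeds where that same text appears again.
Walking the string: at [0:2] match '66', group 1 = '6'; at [2:5] match '555', group 1 = '5'; at [5:10] match '66666', group 1 = '6'; at [10:20] match '4444444444', group 1 = '4'.
One capturing group, so `findall` returns just the captured substring from each match — 4 in all.

['6', '5', '6', '4']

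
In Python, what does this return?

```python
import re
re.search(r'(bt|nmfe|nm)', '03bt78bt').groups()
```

('bt',)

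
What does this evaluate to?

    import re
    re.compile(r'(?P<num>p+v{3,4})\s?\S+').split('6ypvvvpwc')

The pattern matches one or more of a literal 'p', then 3 to 4 of a literal 'v' (captured as 'num'); then optionally whitespace, then one or more of a non-whitespace character.
Because the pattern has a capturing group, `split` also inserts each captured text between the pieces.

['6y', 'pvvv', '']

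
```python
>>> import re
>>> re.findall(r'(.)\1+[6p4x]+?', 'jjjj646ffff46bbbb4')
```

A backreference is literal: `\1` must see the identical characters the first group matched.
`findall` collects group 1 from each match (3 total).

['j', 'f', 'b']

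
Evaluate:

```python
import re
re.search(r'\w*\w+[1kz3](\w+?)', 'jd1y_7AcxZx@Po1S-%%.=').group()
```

'jd1y'

The match spans [0:4] → 'jd1y'.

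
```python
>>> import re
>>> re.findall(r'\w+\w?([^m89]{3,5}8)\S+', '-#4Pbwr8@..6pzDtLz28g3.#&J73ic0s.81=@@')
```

['bwr8']

The pattern matches one or more of a word character, then optionally a word character; then 3 to 5 of any character except [m89], then a literal '8' (captured); then one or more of a non-whitespace character.
Matches: at [2:38] match '4Pbwr8@..6pzDtLz28g3.#&J73ic0s.81=@@', group 1 = 'bwr8'.
With a single group, `findall` returns only what that group captured — 1 item.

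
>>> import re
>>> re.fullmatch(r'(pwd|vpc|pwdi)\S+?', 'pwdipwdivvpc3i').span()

`fullmatch` succeeds only if the pattern covers the string from start to end.
The match spans [0:14] → 'pwdipwdivvpc3i'.

(0, 14)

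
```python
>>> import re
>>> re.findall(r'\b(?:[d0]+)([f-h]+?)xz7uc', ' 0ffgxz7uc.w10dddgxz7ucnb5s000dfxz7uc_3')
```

['ffg']

This matches a word boundary (`\b`, zero-width); then one or more of one of [d0] (non-capturing group); then one or more of a character in [f-h] (lazy) (captured); then the literal 'xz', then the literal '7uc'.
One capturing group, so `findall` returns just the captured substring from the one match — 1 in all.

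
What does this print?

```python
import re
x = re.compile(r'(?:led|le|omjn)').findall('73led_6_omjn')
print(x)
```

Alternation tries branches left to right and keeps the first one that lets the overall match succeed at that position.
Scanning left to right: at [2:5] → 'led'; at [8:12] → 'omjn'.
With no groups in the pattern, `findall` gives back each whole match — 2 here.

['led', 'omjn']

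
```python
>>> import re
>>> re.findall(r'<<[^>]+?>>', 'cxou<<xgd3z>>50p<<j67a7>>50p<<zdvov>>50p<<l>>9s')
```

['<<xgd3z>>', '<<j67a7>>', '<<zdvov>>', '<<l>>']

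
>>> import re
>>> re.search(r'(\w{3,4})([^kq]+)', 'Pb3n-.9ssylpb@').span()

(0, 14)

The pattern matches 3 to 4 of a word character (captured); then one or more of any character except [kq] (captured).
`re.search` tries every starting position until one works.
The match spans [0:14] → 'Pb3n-.9ssylpb@'.
Captured: group 1 = 'Pb3n', group 2 = '-.9ssylpb@'.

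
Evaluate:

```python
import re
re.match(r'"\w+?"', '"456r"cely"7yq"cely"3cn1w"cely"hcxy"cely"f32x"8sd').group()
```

'"456r"'

With `match`, the pattern is implicitly anchored at the beginning.
The match spans [0:6] → '"456r"'.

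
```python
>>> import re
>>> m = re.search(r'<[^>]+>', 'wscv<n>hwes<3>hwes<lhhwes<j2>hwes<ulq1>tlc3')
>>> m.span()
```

The match spans [4:7] → '<n>'.

(4, 7)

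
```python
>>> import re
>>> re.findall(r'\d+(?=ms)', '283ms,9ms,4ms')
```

['283', '9', '4']

The positive lookaround only admits positions where the adjacent text matches; those characters stay outside the span.
Since nothing is captured, `findall` lists the 3 matched substrings directly.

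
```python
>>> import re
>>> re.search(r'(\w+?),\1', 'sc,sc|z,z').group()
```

'sc,sc'

`\1` is not a pattern — it's the concrete string captured by group 1, re-applied verbatim.
The match spans [0:5] → 'sc,sc'.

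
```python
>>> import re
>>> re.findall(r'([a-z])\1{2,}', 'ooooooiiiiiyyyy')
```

`\1` has to match the exact text group 1 already captured.
Walking the string: at [0:6] match 'oooooo', group 1 = 'o'; at [6:11] match 'iiiii', group 1 = 'i'; at [11:15] match 'yyyy', group 1 = 'y'.
`findall` collects group 1 from each match (3 total).

['o', 'i', 'y']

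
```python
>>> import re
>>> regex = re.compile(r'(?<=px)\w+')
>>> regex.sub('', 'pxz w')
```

The lookaround is zero-width — it requires the adjacent text to match without consuming it, so the asserted text isn't part of the match.
Matches: at [2:3] → 'z'.
Each match is replaced by ''.

'px w'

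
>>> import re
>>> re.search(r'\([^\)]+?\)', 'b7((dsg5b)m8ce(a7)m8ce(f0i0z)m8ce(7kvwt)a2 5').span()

(2, 10)

The match spans [2:10] → '((dsg5b)'.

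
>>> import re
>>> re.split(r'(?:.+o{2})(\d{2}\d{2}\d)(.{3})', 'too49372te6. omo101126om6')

['', '49372', 'te6', '. omo101126om6']

The group in the pattern means `split` returns the separators' captures alongside the pieces.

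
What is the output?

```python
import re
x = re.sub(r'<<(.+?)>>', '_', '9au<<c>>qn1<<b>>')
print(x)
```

9au_qn1_

Lazy quantifiers expand one character at a time until the remainder of the pattern can match.
`sub` substitutes '_' at each match site.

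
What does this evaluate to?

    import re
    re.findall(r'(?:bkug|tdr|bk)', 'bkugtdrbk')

['bkug', 'tdr', 'bk']

Alternation tries branches left to right and keeps the first one that lets the overall match succeed at that position.
Matches: at [0:4] → 'bkug'; at [4:7] → 'tdr'; at [7:9] → 'bk'.
`findall` yields the raw match text (3 of them) because the pattern has no groups.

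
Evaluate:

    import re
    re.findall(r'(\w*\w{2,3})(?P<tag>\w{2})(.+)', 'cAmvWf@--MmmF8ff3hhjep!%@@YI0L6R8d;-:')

[('cAmv', 'Wf', '@--MmmF8ff3hhjep!%@@YI0L6R8d;-:')]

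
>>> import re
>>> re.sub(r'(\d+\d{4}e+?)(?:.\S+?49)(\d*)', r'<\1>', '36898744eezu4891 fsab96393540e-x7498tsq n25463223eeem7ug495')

Pattern: one or more of a digit, then exactly 4 of a digit, then one or more of the literal 'e' (lazy) (captured); then any character, then one or more of a non-whitespace character (lazy), then the literal '49' (non-capturing group); then zero or more of a digit (captured).
A non-greedy quantifier consumes as few characters as it can — just enough that the remainder of the pattern still matches from where it stops; whatever follows it matches normally.
Matches: at [21:36] → '96393540e-x7498'; at [41:59] → '25463223eeem7ug495'.
The replacement refers to a captured group, so each match is rewritten using its own captured text.

'36898744eezu4891 fsab<96393540e>tsq n<25463223e>'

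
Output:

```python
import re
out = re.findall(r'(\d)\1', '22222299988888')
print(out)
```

`\1` has to match the exact text group 1 already captured.
Because there's exactly one group, `findall` drops the full match and keeps group 1 from each hit.

['2', '2', '2', '9', '8', '8']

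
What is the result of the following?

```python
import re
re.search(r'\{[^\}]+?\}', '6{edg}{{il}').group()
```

Unlike `match`, `search` isn't anchored — it looks for the pattern anywhere in the string.
The match spans [1:6] → '{edg}'.

'{edg}'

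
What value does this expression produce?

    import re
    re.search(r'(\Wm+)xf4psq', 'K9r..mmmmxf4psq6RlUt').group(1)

'.mmmm'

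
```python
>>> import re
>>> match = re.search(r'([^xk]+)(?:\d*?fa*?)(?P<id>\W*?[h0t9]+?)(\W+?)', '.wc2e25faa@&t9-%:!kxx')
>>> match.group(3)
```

'-'

The match spans [0:15] → '.wc2e25faa@&t9-'.
Captured: group 1 = '.wc2e25', group 2 = '@&t9', group 3 = '-'.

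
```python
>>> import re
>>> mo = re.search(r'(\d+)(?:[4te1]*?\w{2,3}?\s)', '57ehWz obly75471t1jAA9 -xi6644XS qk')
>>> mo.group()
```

The match spans [0:7] → '57ehWz '.

'57ehWz '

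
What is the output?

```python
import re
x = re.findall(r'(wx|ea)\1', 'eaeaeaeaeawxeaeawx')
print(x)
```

['ea', 'ea', 'ea']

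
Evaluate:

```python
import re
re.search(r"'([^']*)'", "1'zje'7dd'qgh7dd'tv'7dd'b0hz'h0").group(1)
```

`search` walks the string left to right and returns the first match it finds.
The match spans [1:6] → "'zje'".
Captured: group 1 = 'zje'.

'zje'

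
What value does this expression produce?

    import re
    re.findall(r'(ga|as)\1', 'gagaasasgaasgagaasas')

The backreference `\1` re-matches whatever the first group consumed, character for character.
One capturing group, so `findall` returns just the captured substring from each match — 4 in all.

['ga', 'as', 'ga', 'as']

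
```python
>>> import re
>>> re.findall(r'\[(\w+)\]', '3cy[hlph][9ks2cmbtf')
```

With a single group, `findall` returns only what that group captured — 1 item.

['hlph']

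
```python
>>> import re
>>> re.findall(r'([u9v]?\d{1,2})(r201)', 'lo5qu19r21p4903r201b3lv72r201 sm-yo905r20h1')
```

Pattern: optionally one of [u9v], then 1 to 2 of a digit (captured); then the literal 'r2', then the literal '01' (captured).
Matches: at [12:19] match '903r201', groups = ('903', 'r201'); at [22:29] match 'v72r201', groups = ('v72', 'r201').
With 2 capturing groups, `findall` returns a 2-tuple per match.

[('903', 'r201'), ('v72', 'r201')]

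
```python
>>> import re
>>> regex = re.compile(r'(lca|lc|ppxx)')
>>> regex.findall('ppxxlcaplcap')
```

['ppxx', 'lca', 'lca']

Alternation tries branches left to right and keeps the first one that lets the overall match succeed at that position.
`findall` collects group 1 from each match (3 total).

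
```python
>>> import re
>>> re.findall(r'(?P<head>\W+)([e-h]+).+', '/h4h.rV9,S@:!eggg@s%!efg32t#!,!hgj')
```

The pattern matches one or more of a non-word character (captured as 'head'); then one or more of a character in [e-h] (captured); then one or more of any character.
Matches: at [0:34] match '/h4h.rV9,S@:!eggg@s%!efg32t#!,!hgj', groups = ('/', 'h').
2 groups means the one result is a tuple of 2 captured strings — 1 here.

[('/', 'h')]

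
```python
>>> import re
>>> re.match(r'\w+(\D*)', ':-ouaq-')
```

This matches one or more of a word character; then zero or more of a non-digit (captured).
`match` is anchored at position 0; if the pattern doesn't fit there, it returns None.
Here position 0 doesn't satisfy it, so the call returns None.

None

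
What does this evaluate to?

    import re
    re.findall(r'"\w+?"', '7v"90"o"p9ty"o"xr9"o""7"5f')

['"90"', '"p9ty"', '"xr9"', '"7"']

Walking the string: at [2:6] → '"90"'; at [7:13] → '"p9ty"'; at [14:19] → '"xr9"'; at [21:24] → '"7"'.
With no groups in the pattern, `findall` gives back each whole match — 4 here.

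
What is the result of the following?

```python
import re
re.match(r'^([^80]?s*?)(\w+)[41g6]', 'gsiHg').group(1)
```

'g'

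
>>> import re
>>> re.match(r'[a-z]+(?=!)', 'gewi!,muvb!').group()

'gewi'

The `(?=…)`/`(?<=…)` assertion just peeks at neighbouring text; it doesn't advance the match position.
`match` is anchored at position 0; if the pattern doesn't fit there, it returns None.
The match spans [0:4] → 'gewi'.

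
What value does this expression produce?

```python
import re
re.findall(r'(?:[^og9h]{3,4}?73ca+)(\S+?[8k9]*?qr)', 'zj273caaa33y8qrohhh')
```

['33y8qr']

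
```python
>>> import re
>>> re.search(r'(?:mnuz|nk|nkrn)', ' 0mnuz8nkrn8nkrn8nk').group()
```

The match spans [2:6] → 'mnuz'.

'mnuz'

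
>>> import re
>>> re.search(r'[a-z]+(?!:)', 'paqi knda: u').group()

'paqi'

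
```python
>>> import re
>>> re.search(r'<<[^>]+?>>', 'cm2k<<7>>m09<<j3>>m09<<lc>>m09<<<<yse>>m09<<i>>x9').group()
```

Unlike `match`, `search` isn't anchored — it looks for the pattern anywhere in the string.
The match spans [4:9] → '<<7>>'.

'<<7>>'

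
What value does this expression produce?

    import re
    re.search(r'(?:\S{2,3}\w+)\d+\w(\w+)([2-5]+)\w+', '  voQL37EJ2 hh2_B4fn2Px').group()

'hh2_B4fn2Px'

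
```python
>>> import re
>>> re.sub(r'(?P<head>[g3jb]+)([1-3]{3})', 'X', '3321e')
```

'Xe'

This matches one or more of one of [g3jb] (captured as 'head'); then exactly 3 of a character in [1-3] (captured).
Every occurrence is swapped for 'X'.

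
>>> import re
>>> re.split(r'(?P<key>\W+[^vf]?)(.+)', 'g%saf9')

This matches one or more of a non-word character, then optionally any character except [vf] (captured as 'key'); then one or more of any character (captured).
With a capturing group present, the delimiter's captured portion is kept in the result list.

['g', '%s', 'af9', '']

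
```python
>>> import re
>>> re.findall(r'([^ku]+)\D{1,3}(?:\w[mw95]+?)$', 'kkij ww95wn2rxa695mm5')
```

This matches one or more of any character except [ku] (captured); then 1 to 3 of a non-digit; then a word character, then one or more of one of [mw95] (lazy) (non-capturing group); then anchored at the end.
Matches: at [2:21] match 'ij ww95wn2rxa695mm5', group 1 = 'ij ww95wn2rxa695'.
With a single group, `findall` returns only what that group captured — 1 item.

['ij ww95wn2rxa695']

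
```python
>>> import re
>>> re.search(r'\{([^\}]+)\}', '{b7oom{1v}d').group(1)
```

'b7oom{1v'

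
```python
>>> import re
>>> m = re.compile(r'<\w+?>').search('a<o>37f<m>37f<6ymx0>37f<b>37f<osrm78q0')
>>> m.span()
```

(1, 4)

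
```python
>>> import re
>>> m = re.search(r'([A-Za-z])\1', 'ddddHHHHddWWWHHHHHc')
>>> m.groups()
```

`\1` has to match the exact text group 1 already captured.
Unlike `match`, `search` isn't anchored — it looks for the pattern anywhere in the string.
The match spans [0:2] → 'dd'.
Captured: group 1 = 'd'.

('d',)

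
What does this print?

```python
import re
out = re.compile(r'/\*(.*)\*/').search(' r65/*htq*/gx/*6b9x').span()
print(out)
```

(4, 11)

The match spans [4:11] → '/*htq*/'.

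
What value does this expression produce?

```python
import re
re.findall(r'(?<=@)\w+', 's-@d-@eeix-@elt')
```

['d', 'eeix', 'elt']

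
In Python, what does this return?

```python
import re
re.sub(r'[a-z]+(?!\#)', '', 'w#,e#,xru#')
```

The negative lookaround is zero-width — it rules out positions where the adjacent text would match, without consuming anything.
Matches: at [6:8] → 'xr'.
Each match is replaced by ''.

'w#,e#,u#'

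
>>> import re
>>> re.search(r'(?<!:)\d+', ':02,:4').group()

The negative lookaround is zero-width — it rules out positions where the adjacent text would match, without consuming anything.
`re.search` scans for the first position where the pattern succeeds.
The match spans [2:3] → '2'.

'2'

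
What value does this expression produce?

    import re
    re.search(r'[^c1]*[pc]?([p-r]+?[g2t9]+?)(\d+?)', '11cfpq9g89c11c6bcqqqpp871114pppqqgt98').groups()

('q9g', '8')

The pattern matches zero or more of any character except [c1], then optionally one of [pc]; then one or more of a character in [p-r] (lazy), then one or more of one of [g2t9] (lazy) (captured); then one or more of a digit (lazy) (captured).
With the lazy modifier that quantifier settles for the fewest repetitions that let the rest of the pattern succeed (the atoms after it are unaffected and can still be greedy).
Unlike `match`, `search` isn't anchored — it looks for the pattern anywhere in the string.
The match spans [3:9] → 'fpq9g8'.
Captured: group 1 = 'q9g', group 2 = '8'.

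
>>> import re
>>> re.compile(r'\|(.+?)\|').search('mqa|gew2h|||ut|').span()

(3, 10)

Because the quantifier is non-greedy, it stops expanding at the earliest point where the rest of the pattern can succeed.
`re.search` scans for the first position where the pattern succeeds.
The match spans [3:10] → '|gew2h|'.
Captured: group 1 = 'gew2h'.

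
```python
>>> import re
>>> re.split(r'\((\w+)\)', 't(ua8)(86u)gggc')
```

['t', 'ua8', '', '86u', 'gggc']

Matches to split on: at [1:6] → '(ua8)'; at [6:11] → '(86u)'.
The group in the pattern means `split` returns the separators' captures alongside the pieces.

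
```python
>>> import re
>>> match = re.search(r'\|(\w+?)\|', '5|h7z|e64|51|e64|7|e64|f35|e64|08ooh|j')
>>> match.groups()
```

('h7z',)

The match spans [1:6] → '|h7z|'.
Captured: group 1 = 'h7z'.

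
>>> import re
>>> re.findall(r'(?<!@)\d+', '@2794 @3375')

['794', '375']

The negative lookaround is zero-width — it rules out positions where the adjacent text would match, without consuming anything.
With no groups in the pattern, `findall` gives back each whole match — 2 here.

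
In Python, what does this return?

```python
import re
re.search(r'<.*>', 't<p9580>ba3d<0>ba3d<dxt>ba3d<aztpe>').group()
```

The match spans [1:35] → '<p9580>ba3d<0>ba3d<dxt>ba3d<aztpe>'.

'<p9580>ba3d<0>ba3d<dxt>ba3d<aztpe>'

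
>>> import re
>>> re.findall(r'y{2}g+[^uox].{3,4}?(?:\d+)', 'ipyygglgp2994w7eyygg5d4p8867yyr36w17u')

['yygglgp2994', 'yygg5d4p8867']

The pattern matches exactly 2 of the literal 'y', then one or more of the literal 'g'; then any character except [uox], then 3 to 4 of any character (lazy); then one or more of a digit (non-capturing group).
Matches: at [2:13] → 'yygglgp2994'; at [16:28] → 'yygg5d4p8867'.
Since nothing is captured, `findall` lists the 2 matched substrings directly.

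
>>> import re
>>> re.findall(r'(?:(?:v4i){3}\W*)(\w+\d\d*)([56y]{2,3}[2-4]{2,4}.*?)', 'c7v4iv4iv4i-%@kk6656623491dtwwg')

Pattern: the literal 'v4i' repeated 3 times, then zero or more of a non-word character (non-capturing group); then one or more of a word character, then a digit, then zero or more of a digit (captured); then 2 to 3 of one of [56y], then 2 to 4 of a character in [2-4], then zero or more of any character (lazy) (captured).
With the lazy modifier that quantifier settles for the fewest repetitions that let the rest of the pattern succeed (the atoms after it are unaffected and can still be greedy).
Matches: at [2:24] match 'v4iv4iv4i-%@kk66566234', groups = ('kk665', '66234').
Multiple groups make `findall` return tuples — one 2-tuple for the one match.

[('kk665', '66234')]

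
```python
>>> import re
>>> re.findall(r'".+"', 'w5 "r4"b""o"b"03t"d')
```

['"r4"b""o"b"03t"']

Matches: at [3:18] → '"r4"b""o"b"03t"'.
No capturing groups, so `findall` returns the 1 full match string.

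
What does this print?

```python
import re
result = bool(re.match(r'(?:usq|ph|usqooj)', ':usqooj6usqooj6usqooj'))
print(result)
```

False

`re.match` only tries the pattern at the start of the string.
Here position 0 doesn't satisfy it, so the call returns None, and `bool(None)` is False.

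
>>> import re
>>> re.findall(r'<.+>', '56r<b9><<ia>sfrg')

`findall` yields the raw match text (1 of them) because the pattern has no groups.

['<b9><<ia>']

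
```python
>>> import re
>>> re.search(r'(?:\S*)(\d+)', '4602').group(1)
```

'2'

The pattern matches zero or more of a non-whitespace character (non-capturing group); then one or more of a digit (captured).
Unlike `match`, `search` isn't anchored — it looks for the pattern anywhere in the string.
The match spans [0:4] → '4602'.
Captured: group 1 = '2'.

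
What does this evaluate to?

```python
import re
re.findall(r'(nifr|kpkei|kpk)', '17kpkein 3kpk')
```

['kpkei', 'kpk']

`|` is ordered: at each position the engine commits to the first alternative that works.
With a single group, `findall` returns only what that group captured — 2 items.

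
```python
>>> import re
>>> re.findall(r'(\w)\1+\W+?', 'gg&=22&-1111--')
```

['g', '2', '1']

`\1` has to match the exact text group 1 already captured.
Because there's exactly one group, `findall` drops the full match and keeps group 1 from each hit.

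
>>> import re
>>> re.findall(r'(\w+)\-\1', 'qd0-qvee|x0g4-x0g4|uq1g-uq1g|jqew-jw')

['x0g4', 'uq1g']

The backreference `\1` re-matches whatever the first group consumed, character for character.
Walking the string: at [9:18] match 'x0g4-x0g4', group 1 = 'x0g4'; at [19:28] match 'uq1g-uq1g', group 1 = 'uq1g'.
`findall` collects group 1 from each match (2 total).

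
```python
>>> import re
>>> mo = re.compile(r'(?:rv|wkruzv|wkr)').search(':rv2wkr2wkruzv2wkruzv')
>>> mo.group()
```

'rv'

The match spans [1:3] → 'rv'.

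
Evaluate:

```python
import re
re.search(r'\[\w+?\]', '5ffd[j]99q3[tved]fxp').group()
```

'[j]'

The match spans [4:7] → '[j]'.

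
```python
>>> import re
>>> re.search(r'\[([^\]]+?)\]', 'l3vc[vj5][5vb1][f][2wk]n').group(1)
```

'vj5'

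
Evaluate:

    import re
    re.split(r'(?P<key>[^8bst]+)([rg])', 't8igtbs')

This matches one or more of any character except [8bst] (captured as 'key'); then one of [rg] (captured).
The group in the pattern means `split` returns the separators' captures alongside the pieces.

['t8', 'i', 'g', 'tbs']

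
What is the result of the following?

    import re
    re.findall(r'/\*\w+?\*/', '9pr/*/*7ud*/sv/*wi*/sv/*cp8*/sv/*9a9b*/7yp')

With no groups in the pattern, `findall` gives back each whole match — 4 here.

['/*7ud*/', '/*wi*/', '/*cp8*/', '/*9a9b*/']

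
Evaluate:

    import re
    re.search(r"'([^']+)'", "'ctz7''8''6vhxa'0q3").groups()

`re.search` tries every starting position until one works.
The match spans [0:6] → "'ctz7'".
Captured: group 1 = 'ctz7'.

('ctz7',)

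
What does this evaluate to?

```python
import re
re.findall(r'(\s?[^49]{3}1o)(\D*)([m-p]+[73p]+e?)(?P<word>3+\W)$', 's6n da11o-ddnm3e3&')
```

[(' da11o', '-ddn', 'm3e', '3&')]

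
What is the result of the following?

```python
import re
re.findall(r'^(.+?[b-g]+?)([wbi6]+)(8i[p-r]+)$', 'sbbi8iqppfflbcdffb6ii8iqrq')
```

[('sbbi8iqppfflbcdff', 'b6ii', '8iqrq')]

The pattern matches anchored at the start of the string; then one or more of any character (lazy), then one or more of a character in [b-g] (lazy) (captured); then one or more of one of [wbi6] (captured); then the literal '8i', then one or more of a character in [p-r] (captured); then anchored at the end.
With the lazy modifier that quantifier settles for the fewest repetitions that let the rest of the pattern succeed (the atoms after it are unaffected and can still be greedy).
Scanning left to right: at [0:26] match 'sbbi8iqppfflbcdffb6ii8iqrq', groups = ('sbbi8iqppfflbcdff', 'b6ii', '8iqrq').
`findall` packs the 3 group values into a tuple for every match.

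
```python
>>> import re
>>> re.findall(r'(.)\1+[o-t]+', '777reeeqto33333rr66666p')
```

`\1` is not a pattern — it's the concrete string captured by group 1, re-applied verbatim.
`findall` collects group 1 from each match (4 total).

['7', 'e', '3', '6']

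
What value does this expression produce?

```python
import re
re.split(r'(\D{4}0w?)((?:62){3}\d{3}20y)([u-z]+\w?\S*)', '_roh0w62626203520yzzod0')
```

['', '_roh0w', '62626203520y', 'zzod0', '']

Pattern: exactly 4 of a non-digit, then a literal '0', then optionally a literal 'w' (captured); then the literal '62' repeated 3 times, then exactly 3 of a digit, then the literal '20y' (captured); then one or more of a character in [u-z], then optionally a word character, then zero or more of a non-whitespace character (captured).
Matches to split on: at [0:23] → '_roh0w62626203520yzzod0'.
The group in the pattern means `split` returns the separators' captures alongside the pieces.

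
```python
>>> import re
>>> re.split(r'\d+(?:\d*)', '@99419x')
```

['@', 'x']

Pattern: one or more of a digit; then zero or more of a digit (non-capturing group).
Matches to split on: at [1:6] → '99419'.
Splitting on the pattern gives 2 pieces.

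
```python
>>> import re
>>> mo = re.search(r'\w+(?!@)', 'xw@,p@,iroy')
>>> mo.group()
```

'x'

The negative lookaround is zero-width — it rules out positions where the adjacent text would match, without consuming anything.
`search` walks the string left to right and returns the first match it finds.
The match spans [0:1] → 'x'.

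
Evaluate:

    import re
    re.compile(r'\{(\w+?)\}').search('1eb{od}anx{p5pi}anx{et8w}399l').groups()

Unlike `match`, `search` isn't anchored — it looks for the pattern anywhere in the string.
The match spans [3:7] → '{od}'.
Captured: group 1 = 'od'.

('od',)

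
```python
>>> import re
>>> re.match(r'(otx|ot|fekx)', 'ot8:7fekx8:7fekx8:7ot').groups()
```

('ot',)

With `match`, the pattern is implicitly anchored at the beginning.
The match spans [0:2] → 'ot'.
Captured: group 1 = 'ot'.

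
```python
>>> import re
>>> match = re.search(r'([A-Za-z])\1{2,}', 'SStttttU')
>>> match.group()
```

A backreference is literal: `\1` must see the identical characters the first group matched.
Unlike `match`, `search` isn't anchored — it looks for the pattern anywhere in the string.
The match spans [2:7] → 'ttttt'.
Captured: group 1 = 't'.

'ttttt'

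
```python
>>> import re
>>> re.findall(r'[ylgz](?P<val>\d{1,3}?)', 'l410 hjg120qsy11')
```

A non-greedy quantifier consumes as few characters as it can — just enough that the remainder of the pattern still matches from where it stops; whatever follows it matches normally.
`findall` collects group 1 from each match (3 total).

['4', '1', '1']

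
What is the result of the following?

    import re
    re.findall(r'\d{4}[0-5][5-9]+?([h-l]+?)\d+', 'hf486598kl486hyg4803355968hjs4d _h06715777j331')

['j']

Pattern: exactly 4 of a digit, then a character in [0-5], then one or more of a character in [5-9] (lazy); then one or more of a character in [h-l] (lazy) (captured); then one or more of a digit.
Walking the string: at [34:46] match '06715777j331', group 1 = 'j'.
One capturing group, so `findall` returns just the captured substring from the one match — 1 in all.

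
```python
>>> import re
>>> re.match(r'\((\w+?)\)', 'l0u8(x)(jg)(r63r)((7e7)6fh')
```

`match` is anchored at position 0; if the pattern doesn't fit there, it returns None.
Here position 0 doesn't satisfy it, so the call returns None.

None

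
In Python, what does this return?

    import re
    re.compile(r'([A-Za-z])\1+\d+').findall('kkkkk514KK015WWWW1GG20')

['k', 'K', 'W', 'G']

`\1` has to match the exact text group 1 already captured.
Walking the string: at [0:8] match 'kkkkk514', group 1 = 'k'; at [8:13] match 'KK015', group 1 = 'K'; at [13:18] match 'WWWW1', group 1 = 'W'; at [18:22] match 'GG20', group 1 = 'G'.
`findall` collects group 1 from each match (4 total).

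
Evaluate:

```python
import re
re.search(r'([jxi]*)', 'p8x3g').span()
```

The match spans [0:0] → ''.

(0, 0)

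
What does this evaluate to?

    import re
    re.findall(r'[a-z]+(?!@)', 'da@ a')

['d', 'a']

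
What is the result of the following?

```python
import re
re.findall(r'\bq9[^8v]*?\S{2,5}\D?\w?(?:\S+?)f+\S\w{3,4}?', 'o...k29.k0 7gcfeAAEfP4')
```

[]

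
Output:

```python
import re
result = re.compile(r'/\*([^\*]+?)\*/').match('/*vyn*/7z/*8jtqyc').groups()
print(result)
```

`match` is anchored at position 0; if the pattern doesn't fit there, it returns None.
The match spans [0:7] → '/*vyn*/'.
Captured: group 1 = 'vyn'.

('vyn',)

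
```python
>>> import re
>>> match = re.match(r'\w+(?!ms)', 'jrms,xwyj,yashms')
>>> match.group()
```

`re.match` only tries the pattern at the start of the string.
The match spans [0:4] → 'jrms'.

'jrms'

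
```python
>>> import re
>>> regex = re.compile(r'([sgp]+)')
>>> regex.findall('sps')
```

['sps']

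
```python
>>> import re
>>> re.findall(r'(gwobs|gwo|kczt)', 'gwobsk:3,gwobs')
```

['gwobs', 'gwobs']

`|` is ordered: at each position the engine commits to the first alternative that works.
Matches: at [0:5] match 'gwobs', group 1 = 'gwobs'; at [9:14] match 'gwobs', group 1 = 'gwobs'.
With a single group, `findall` returns only what that group captured — 2 items.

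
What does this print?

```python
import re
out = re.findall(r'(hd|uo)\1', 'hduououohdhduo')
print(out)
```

['uo', 'hd']

The backreference `\1` re-matches whatever the first group consumed, character for character.
Because there's exactly one group, `findall` drops the full match and keeps group 1 from each hit.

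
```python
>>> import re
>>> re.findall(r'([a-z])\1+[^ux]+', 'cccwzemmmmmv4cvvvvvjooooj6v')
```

['c']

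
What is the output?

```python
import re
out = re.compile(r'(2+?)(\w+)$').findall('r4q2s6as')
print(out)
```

[('2', 's6as')]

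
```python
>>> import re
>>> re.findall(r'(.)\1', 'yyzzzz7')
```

['y', 'z', 'z']

`\1` has to match the exact text group 1 already captured.
Matches: at [0:2] match 'yy', group 1 = 'y'; at [2:4] match 'zz', group 1 = 'z'; at [4:6] match 'zz', group 1 = 'z'.
Because there's exactly one group, `findall` drops the full match and keeps group 1 from each hit.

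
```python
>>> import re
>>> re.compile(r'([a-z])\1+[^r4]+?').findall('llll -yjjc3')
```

`\1` is not a pattern — it's the concrete string captured by group 1, re-applied verbatim.
Matches: at [0:5] match 'llll ', group 1 = 'l'; at [7:10] match 'jjc', group 1 = 'j'.
`findall` collects group 1 from each match (2 total).

['l', 'j']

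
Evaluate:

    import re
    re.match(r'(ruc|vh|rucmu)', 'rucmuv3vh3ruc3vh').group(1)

The match spans [0:3] → 'ruc'.
Captured: group 1 = 'ruc'.

'ruc'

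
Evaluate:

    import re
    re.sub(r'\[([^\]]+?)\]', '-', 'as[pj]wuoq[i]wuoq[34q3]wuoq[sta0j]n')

'as-wuoq-wuoq-wuoq-n'

Matches: at [2:6] → '[pj]'; at [10:13] → '[i]'; at [17:23] → '[34q3]'; at [27:34] → '[sta0j]'.
`sub` substitutes '-' at each match site.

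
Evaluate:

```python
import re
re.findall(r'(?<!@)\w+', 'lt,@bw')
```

`(?!…)`/`(?<!…)` only lets a position through if the neighbouring text does NOT match; no characters are consumed.
No capturing groups, so `findall` returns the 2 full match strings.

['lt', 'w']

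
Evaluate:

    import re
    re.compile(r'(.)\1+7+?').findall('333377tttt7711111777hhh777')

['3', 't', '1', 'h']

`\1` is not a pattern — it's the concrete string captured by group 1, re-applied verbatim.
One capturing group, so `findall` returns just the captured substring from each match — 4 in all.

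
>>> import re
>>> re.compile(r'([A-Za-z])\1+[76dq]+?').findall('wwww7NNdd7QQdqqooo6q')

['w', 'N', 'Q', 'o']

After group 1 captures some text, `\1` only succeeds where that same text appears again.
Scanning left to right: at [0:5] match 'wwww7', group 1 = 'w'; at [5:8] match 'NNd', group 1 = 'N'; at [10:13] match 'QQd', group 1 = 'Q'; at [15:19] match 'ooo6', group 1 = 'o'.
One capturing group, so `findall` returns just the captured substring from each match — 4 in all.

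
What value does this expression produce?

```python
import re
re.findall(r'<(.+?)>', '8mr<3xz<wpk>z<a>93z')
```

['3xz<wpk', 'a']

Lazy quantifiers expand one character at a time until the remainder of the pattern can match.
Scanning left to right: at [3:12] match '<3xz<wpk>', group 1 = '3xz<wpk'; at [13:16] match '<a>', group 1 = 'a'.
With a single group, `findall` returns only what that group captured — 2 items.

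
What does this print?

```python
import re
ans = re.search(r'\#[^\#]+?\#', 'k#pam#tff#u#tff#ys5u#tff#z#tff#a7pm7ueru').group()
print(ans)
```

#pam#

Unlike `match`, `search` isn't anchored — it looks for the pattern anywhere in the string.
The match spans [1:6] → '#pam#'.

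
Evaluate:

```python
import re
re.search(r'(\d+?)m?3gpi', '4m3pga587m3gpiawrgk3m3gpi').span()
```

(6, 14)

Pattern: one or more of a digit (lazy) (captured); then optionally a literal 'm', then the literal '3gp', then a literal 'i'.
The match spans [6:14] → '587m3gpi'.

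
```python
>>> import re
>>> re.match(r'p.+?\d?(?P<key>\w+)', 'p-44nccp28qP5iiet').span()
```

`re.match` won't scan ahead — the pattern has to work from the very first character.
The match spans [0:17] → 'p-44nccp28qP5iiet'.

(0, 17)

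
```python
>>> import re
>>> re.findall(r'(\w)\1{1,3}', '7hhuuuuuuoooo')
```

`\1` is not a pattern — it's the concrete string captured by group 1, re-applied verbatim.
Because there's exactly one group, `findall` drops the full match and keeps group 1 from each hit.

['h', 'u', 'u', 'o']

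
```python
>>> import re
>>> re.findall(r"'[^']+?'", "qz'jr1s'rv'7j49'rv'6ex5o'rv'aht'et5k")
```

["'jr1s'", "'7j49'", "'6ex5o'", "'aht'"]

`findall` yields the raw match text (4 of them) because the pattern has no groups.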